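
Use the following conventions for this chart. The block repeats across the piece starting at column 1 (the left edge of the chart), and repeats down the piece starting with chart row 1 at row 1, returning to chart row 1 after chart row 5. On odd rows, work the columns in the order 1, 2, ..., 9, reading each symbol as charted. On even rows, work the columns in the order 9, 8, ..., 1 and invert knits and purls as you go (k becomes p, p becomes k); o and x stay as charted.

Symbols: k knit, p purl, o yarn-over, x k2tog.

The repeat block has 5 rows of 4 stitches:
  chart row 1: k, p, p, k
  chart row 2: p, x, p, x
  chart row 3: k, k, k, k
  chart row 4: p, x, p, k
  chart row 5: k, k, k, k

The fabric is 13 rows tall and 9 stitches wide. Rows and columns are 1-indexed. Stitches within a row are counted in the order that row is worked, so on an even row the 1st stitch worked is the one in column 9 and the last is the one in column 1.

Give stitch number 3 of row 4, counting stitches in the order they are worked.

Result:
k

Derivation:
For row 4: chart row = ((4-1) mod 5) + 1 = 4; this is a WS (even) row.
Chart row 4 tiled across columns 1-9: p x p k p x p k p
WS row: flip the tiled sequence (start at column 9) and apply k<->p; o and x stay.
Row 4 as worked: k p k x k p k x k
Counting 3 along the worked row gives k.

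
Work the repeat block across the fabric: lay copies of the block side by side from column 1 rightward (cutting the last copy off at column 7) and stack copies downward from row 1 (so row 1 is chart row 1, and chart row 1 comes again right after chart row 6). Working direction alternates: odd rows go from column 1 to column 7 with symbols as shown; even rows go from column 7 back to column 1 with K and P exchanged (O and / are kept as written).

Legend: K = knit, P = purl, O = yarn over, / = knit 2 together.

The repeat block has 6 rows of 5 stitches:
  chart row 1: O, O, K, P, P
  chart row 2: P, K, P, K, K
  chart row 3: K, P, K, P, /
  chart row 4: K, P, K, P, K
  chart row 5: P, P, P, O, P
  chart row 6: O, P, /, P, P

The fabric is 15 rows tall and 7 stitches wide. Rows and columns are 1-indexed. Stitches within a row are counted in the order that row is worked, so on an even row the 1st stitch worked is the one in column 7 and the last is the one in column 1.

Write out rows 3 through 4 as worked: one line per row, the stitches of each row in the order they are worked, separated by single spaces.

Row 3: chart row 3, RS - tile across columns 1-7 and work as-is.
Row 4: chart row 4, WS - tiled (columns 1-7): K P K P K K P; work from column 7 back to 1 with K<->P swapped.

Result:
K P K P / K P
K P P K P K P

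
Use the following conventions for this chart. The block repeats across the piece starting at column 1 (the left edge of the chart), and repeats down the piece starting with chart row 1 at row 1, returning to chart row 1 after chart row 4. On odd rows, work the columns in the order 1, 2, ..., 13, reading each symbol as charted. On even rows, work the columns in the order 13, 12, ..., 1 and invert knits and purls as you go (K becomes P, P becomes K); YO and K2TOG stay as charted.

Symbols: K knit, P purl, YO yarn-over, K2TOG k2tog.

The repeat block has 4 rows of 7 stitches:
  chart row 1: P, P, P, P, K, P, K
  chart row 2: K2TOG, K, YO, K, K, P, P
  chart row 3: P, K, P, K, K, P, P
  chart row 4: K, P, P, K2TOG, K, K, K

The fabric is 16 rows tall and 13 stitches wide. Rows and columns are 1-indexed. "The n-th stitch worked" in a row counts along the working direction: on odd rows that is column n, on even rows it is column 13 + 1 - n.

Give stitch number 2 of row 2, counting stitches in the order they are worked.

Row 2 uses chart row ((2-1) mod 4)+1 = 2. Row 2 is even, so WS.
Chart row 2 tiled across columns 1-13: K2TOG K YO K K P P K2TOG K YO K K P
WS: work from column 13 back to column 1 (reverse the tiled row), swapping K<->P (YO and K2TOG unchanged).
Row 2 as worked: K P P YO P K2TOG K K P P YO P K2TOG
Counting 2 along the worked row gives P.

Stitch:
P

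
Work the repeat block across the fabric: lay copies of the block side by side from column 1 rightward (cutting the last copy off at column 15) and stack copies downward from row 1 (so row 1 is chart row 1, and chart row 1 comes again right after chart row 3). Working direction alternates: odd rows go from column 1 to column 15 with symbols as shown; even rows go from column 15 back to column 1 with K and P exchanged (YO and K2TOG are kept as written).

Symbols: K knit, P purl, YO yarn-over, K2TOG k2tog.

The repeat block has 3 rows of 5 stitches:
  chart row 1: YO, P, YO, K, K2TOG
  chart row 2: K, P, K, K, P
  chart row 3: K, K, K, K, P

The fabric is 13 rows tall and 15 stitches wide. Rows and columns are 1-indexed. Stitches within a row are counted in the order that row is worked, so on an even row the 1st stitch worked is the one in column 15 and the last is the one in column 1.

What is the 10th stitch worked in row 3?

Row 3: (3-1) mod 3 = 2, so use chart row 3. Odd row -> RS.
Chart row 3 tiled across columns 1-15: K K K K P K K K K P K K K K P
RS: work column 1 to column 15, symbols as charted — the tiled row is the row as worked.
The 10th stitch worked is P.

Stitch:
P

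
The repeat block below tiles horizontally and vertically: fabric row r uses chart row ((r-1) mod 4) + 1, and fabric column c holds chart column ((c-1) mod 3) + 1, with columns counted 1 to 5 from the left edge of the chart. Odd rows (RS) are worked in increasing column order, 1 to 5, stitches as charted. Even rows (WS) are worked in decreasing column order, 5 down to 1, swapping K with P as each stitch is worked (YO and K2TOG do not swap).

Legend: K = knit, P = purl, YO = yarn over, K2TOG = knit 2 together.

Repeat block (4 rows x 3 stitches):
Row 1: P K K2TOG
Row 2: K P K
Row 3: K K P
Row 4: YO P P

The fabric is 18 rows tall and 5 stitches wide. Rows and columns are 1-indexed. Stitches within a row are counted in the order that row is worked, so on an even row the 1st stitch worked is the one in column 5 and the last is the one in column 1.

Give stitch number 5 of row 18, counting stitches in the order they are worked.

Result:
P

Derivation:
For row 18: chart row = ((18-1) mod 4) + 1 = 2; this is a WS (even) row.
Chart row 2 tiled across columns 1-5: K P K K P
WS: work from column 5 back to column 1 (reverse the tiled row), swapping K<->P (YO and K2TOG unchanged).
Row 18 as worked: K P P K P
The 5th stitch worked is P.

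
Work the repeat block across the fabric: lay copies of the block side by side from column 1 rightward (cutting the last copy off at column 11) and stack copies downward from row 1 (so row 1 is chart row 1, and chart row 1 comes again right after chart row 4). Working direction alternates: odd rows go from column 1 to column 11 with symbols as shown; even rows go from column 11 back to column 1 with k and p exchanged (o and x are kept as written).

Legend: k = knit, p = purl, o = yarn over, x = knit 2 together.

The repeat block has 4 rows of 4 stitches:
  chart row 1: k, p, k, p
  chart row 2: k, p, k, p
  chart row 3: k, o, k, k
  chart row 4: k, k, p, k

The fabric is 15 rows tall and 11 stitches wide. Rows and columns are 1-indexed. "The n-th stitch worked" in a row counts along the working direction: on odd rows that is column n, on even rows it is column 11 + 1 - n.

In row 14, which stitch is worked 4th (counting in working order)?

For row 14: chart row = ((14-1) mod 4) + 1 = 2; this is a WS (even) row.
Chart row 2 tiled across columns 1-11: k p k p k p k p k p k
Wrong side: read the tiled row from column 11 down to 1 and exchange k with p (leave o, x).
Row 14 as worked: p k p k p k p k p k p
Stitch 4 in working order -> k

Stitch:
k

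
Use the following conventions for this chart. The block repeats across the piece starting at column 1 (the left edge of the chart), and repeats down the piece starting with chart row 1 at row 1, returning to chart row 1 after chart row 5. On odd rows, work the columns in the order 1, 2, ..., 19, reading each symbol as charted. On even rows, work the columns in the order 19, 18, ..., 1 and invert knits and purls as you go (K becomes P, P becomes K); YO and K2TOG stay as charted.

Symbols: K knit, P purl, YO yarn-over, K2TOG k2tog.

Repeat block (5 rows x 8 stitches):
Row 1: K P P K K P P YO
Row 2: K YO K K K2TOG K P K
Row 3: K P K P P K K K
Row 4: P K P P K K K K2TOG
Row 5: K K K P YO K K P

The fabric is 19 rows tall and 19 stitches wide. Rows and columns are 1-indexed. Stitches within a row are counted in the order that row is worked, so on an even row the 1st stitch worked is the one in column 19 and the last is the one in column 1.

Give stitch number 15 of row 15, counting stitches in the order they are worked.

Result:
K

Derivation:
For row 15: chart row = ((15-1) mod 5) + 1 = 5; this is a RS (odd) row.
Chart row 5 tiled across columns 1-19: K K K P YO K K P K K K P YO K K P K K K
Right side: take the tiled row as-is (worked left to right from column 1).
Stitch 15 in working order -> K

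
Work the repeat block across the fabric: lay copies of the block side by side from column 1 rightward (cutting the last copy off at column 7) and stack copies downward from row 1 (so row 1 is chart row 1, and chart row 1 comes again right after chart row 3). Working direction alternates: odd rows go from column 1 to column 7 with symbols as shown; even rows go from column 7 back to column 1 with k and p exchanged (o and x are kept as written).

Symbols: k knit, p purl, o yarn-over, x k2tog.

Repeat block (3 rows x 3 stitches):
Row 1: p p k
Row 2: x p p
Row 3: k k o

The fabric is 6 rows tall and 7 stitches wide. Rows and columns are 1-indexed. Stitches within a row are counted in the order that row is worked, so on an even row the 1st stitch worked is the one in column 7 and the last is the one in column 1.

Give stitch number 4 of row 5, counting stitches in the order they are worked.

Stitch:
x

Derivation:
Row 5 uses chart row ((5-1) mod 3)+1 = 2. Row 5 is odd, so RS.
Chart row 2 tiled across columns 1-7: x p p x p p x
Right side: take the tiled row as-is (worked left to right from column 1).
The 4th stitch worked is x.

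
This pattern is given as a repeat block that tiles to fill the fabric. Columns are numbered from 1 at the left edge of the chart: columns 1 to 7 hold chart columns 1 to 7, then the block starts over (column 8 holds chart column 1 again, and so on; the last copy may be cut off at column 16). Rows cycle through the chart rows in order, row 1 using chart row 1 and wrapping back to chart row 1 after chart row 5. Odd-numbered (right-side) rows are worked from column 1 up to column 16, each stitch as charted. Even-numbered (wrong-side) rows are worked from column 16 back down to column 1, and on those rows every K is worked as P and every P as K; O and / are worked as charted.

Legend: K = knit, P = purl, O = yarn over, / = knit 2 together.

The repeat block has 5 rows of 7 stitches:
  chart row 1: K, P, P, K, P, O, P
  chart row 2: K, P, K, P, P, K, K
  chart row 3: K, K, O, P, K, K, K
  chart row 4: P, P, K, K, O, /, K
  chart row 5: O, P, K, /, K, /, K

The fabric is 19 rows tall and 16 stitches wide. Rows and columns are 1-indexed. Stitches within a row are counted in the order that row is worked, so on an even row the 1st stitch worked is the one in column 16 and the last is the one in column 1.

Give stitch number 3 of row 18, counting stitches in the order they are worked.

Row 18: (18-1) mod 5 = 2, so use chart row 3. Even row -> WS.
Chart row 3 tiled across columns 1-16: K K O P K K K K K O P K K K K K
WS: work from column 16 back to column 1 (reverse the tiled row), swapping K<->P (O and / unchanged).
Row 18 as worked: P P P P P K O P P P P P K O P P
The 3rd stitch worked is P.

Stitch:
P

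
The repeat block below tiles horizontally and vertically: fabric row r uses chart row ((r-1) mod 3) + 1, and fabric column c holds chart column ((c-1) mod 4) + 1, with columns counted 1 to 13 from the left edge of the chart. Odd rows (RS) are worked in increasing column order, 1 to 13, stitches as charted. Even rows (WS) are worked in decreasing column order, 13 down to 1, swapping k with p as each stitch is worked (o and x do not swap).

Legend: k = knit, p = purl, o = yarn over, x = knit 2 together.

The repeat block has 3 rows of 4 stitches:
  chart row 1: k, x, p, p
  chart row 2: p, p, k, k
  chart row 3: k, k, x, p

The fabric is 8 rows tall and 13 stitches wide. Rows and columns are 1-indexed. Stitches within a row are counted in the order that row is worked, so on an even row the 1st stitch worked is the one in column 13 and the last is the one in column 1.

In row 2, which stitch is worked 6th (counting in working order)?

Stitch:
p

Derivation:
Row 2: (2-1) mod 3 = 1, so use chart row 2. Even row -> WS.
Chart row 2 tiled across columns 1-13: p p k k p p k k p p k k p
WS: work from column 13 back to column 1 (reverse the tiled row), swapping k<->p (o and x unchanged).
Row 2 as worked: k p p k k p p k k p p k k
The 6th stitch worked is p.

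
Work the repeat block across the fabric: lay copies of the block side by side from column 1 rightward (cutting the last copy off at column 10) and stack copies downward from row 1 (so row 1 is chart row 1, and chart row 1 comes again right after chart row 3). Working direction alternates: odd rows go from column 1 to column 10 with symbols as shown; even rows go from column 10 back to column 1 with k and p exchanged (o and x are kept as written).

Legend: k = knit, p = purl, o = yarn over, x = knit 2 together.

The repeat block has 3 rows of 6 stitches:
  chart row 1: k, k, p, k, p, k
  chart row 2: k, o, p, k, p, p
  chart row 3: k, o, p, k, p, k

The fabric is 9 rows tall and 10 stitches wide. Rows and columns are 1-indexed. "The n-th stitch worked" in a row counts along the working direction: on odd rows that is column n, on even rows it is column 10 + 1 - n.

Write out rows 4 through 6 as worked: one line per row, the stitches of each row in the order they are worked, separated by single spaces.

== ROWS AS WORKED ==
p k p p p k p k p p
k o p k p p k o p k
p k o p p k p k o p

Derivation:
Row 4: chart row 1, WS - tiled (columns 1-10): k k p k p k k k p k; work from column 10 back to 1 with k<->p swapped.
Row 5: chart row 2, RS - tile across columns 1-10 and work as-is.
Row 6: chart row 3, WS - tiled (columns 1-10): k o p k p k k o p k; work from column 10 back to 1 with k<->p swapped.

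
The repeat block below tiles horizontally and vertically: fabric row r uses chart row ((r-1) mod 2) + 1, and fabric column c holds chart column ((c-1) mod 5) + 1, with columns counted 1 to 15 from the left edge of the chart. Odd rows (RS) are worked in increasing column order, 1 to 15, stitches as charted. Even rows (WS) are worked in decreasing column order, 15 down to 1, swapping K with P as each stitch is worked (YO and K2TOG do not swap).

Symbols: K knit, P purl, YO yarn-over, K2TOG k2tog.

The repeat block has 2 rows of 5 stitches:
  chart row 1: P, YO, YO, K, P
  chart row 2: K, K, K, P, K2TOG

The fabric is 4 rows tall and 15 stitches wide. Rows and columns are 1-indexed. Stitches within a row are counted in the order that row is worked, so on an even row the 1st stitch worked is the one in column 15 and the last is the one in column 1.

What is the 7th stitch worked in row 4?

Result:
K

Derivation:
For row 4: chart row = ((4-1) mod 2) + 1 = 2; this is a WS (even) row.
Chart row 2 tiled across columns 1-15: K K K P K2TOG K K K P K2TOG K K K P K2TOG
Wrong side: read the tiled row from column 15 down to 1 and exchange K with P (leave YO, K2TOG).
Row 4 as worked: K2TOG K P P P K2TOG K P P P K2TOG K P P P
Counting 7 along the worked row gives K.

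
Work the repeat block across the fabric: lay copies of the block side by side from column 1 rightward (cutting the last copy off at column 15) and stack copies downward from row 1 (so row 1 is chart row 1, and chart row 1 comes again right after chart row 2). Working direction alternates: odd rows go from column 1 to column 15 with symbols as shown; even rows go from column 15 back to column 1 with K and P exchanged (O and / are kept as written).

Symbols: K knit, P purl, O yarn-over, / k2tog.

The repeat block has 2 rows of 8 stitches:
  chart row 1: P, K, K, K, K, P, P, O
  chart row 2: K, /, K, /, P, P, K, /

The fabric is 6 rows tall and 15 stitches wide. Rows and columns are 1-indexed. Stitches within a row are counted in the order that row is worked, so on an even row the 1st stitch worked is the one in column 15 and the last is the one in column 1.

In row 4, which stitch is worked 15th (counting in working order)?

Result:
P

Derivation:
Row 4: (4-1) mod 2 = 1, so use chart row 2. Even row -> WS.
Chart row 2 tiled across columns 1-15: K / K / P P K / K / K / P P K
WS row: flip the tiled sequence (start at column 15) and apply K<->P; O and / stay.
Row 4 as worked: P K K / P / P / P K K / P / P
The 15th stitch worked is P.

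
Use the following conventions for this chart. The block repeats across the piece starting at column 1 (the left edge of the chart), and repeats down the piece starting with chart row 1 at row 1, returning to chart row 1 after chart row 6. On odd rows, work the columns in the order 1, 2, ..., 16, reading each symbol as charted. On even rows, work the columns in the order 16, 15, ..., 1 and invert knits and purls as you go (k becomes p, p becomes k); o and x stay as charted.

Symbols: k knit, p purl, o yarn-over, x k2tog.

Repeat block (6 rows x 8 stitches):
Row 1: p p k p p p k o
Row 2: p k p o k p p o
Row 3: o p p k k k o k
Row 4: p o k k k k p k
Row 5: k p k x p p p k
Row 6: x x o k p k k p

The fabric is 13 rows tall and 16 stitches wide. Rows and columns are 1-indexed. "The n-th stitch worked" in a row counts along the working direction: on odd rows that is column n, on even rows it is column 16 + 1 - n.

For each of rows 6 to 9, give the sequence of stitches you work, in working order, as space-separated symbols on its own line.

== ROWS AS WORKED ==
k p p k p o x x k p p k p o x x
p p k p p p k o p p k p p p k o
o k k p o k p k o k k p o k p k
o p p k k k o k o p p k k k o k

Derivation:
Row 6: chart row 6, WS - tiled (columns 1-16): x x o k p k k p x x o k p k k p; work from column 16 back to 1 with k<->p swapped.
Row 7: chart row 1, RS - tile across columns 1-16 and work as-is.
Row 8: chart row 2, WS - tiled (columns 1-16): p k p o k p p o p k p o k p p o; work from column 16 back to 1 with k<->p swapped.
Row 9: chart row 3, RS - tile across columns 1-16 and work as-is.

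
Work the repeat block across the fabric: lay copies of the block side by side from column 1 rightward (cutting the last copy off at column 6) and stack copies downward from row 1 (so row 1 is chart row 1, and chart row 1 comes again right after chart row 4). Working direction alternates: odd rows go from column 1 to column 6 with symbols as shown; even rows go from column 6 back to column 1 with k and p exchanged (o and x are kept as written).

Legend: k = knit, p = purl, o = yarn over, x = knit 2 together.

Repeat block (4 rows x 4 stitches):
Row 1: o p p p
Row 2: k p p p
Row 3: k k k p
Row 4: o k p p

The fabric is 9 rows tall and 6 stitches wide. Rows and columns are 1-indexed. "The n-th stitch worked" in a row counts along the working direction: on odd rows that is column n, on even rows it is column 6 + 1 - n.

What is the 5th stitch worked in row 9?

== STITCH ==
o

Derivation:
Row 9 uses chart row ((9-1) mod 4)+1 = 1. Row 9 is odd, so RS.
Chart row 1 tiled across columns 1-6: o p p p o p
RS row: no reversal, no swap; stitch n worked = column n.
Stitch 5 in working order -> o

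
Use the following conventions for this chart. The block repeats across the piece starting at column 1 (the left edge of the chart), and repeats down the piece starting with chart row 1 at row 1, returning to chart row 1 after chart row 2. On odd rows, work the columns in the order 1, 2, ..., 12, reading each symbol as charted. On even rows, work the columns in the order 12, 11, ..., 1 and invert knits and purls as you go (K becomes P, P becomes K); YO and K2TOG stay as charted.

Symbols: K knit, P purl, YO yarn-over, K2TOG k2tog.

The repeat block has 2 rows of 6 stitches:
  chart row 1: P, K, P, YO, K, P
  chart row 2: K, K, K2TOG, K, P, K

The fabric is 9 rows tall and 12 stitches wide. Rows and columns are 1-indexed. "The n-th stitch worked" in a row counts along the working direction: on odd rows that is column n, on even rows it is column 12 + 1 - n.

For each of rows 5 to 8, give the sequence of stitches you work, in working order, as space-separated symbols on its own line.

Rows as worked:
P K P YO K P P K P YO K P
P K P K2TOG P P P K P K2TOG P P
P K P YO K P P K P YO K P
P K P K2TOG P P P K P K2TOG P P

Derivation:
Row 5: chart row 1, RS - tile across columns 1-12 and work as-is.
Row 6: chart row 2, WS - tiled (columns 1-12): K K K2TOG K P K K K K2TOG K P K; work from column 12 back to 1 with K<->P swapped.
Row 7: chart row 1, RS - tile across columns 1-12 and work as-is.
Row 8: chart row 2, WS - tiled (columns 1-12): K K K2TOG K P K K K K2TOG K P K; work from column 12 back to 1 with K<->P swapped.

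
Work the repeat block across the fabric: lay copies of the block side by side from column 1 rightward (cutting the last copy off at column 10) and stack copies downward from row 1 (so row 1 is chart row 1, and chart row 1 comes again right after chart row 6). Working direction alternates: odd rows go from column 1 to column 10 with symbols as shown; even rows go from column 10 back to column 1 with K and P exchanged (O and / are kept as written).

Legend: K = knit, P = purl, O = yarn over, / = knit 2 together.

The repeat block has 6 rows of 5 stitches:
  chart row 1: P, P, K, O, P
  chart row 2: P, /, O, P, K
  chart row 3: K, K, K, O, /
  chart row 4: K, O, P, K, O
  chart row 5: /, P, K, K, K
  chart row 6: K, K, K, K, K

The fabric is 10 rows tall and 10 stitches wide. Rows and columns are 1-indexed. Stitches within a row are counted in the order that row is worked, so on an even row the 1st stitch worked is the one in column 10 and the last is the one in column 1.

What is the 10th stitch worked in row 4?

Row 4: (4-1) mod 6 = 3, so use chart row 4. Even row -> WS.
Chart row 4 tiled across columns 1-10: K O P K O K O P K O
WS: work from column 10 back to column 1 (reverse the tiled row), swapping K<->P (O and / unchanged).
Row 4 as worked: O P K O P O P K O P
The 10th stitch worked is P.

== STITCH ==
P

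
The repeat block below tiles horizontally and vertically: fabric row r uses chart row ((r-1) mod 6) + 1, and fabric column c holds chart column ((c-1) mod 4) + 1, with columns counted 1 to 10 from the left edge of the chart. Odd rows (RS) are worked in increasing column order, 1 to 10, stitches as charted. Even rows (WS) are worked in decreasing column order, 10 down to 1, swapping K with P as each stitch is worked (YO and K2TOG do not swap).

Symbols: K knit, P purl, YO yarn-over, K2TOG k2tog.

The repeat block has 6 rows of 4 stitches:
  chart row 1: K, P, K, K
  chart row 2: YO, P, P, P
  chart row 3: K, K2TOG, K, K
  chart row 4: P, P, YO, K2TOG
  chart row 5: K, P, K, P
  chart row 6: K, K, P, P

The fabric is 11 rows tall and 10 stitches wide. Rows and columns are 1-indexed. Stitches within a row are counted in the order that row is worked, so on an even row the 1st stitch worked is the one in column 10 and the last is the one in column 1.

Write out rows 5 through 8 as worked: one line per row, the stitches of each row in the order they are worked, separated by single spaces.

== ROWS AS WORKED ==
K P K P K P K P K P
P P K K P P K K P P
K P K K K P K K K P
K YO K K K YO K K K YO

Derivation:
Row 5: chart row 5, RS - tile across columns 1-10 and work as-is.
Row 6: chart row 6, WS - tiled (columns 1-10): K K P P K K P P K K; work from column 10 back to 1 with K<->P swapped.
Row 7: chart row 1, RS - tile across columns 1-10 and work as-is.
Row 8: chart row 2, WS - tiled (columns 1-10): YO P P P YO P P P YO P; work from column 10 back to 1 with K<->P swapped.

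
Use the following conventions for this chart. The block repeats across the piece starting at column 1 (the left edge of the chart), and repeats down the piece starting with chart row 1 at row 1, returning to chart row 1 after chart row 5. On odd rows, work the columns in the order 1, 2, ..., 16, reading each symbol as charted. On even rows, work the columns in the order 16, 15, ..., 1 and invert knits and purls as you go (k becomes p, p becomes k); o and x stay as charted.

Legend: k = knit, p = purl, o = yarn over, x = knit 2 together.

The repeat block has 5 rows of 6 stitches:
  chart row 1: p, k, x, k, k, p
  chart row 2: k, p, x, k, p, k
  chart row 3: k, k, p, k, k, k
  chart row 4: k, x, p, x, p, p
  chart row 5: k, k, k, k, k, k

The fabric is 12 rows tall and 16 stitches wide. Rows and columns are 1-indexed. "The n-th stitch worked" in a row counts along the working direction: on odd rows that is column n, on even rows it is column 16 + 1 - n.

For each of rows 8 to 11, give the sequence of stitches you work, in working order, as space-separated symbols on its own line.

Result:
p k p p p p p k p p p p p k p p
k x p x p p k x p x p p k x p x
p p p p p p p p p p p p p p p p
p k x k k p p k x k k p p k x k

Derivation:
Row 8: chart row 3, WS - tiled (columns 1-16): k k p k k k k k p k k k k k p k; work from column 16 back to 1 with k<->p swapped.
Row 9: chart row 4, RS - tile across columns 1-16 and work as-is.
Row 10: chart row 5, WS - tiled (columns 1-16): k k k k k k k k k k k k k k k k; work from column 16 back to 1 with k<->p swapped.
Row 11: chart row 1, RS - tile across columns 1-16 and work as-is.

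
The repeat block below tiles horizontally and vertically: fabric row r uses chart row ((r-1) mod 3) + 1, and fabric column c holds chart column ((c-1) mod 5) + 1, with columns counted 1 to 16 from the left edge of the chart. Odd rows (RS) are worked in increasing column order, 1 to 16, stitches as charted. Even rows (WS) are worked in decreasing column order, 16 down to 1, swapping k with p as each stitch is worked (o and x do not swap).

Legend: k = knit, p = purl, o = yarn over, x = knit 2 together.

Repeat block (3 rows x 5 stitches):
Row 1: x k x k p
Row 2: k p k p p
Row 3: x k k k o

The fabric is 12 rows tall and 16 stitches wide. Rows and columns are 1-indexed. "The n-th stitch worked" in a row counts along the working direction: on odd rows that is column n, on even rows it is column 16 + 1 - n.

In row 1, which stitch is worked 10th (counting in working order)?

Row 1 uses chart row ((1-1) mod 3)+1 = 1. Row 1 is odd, so RS.
Chart row 1 tiled across columns 1-16: x k x k p x k x k p x k x k p x
RS: work column 1 to column 16, symbols as charted — the tiled row is the row as worked.
Stitch 10 in working order -> p

== STITCH ==
p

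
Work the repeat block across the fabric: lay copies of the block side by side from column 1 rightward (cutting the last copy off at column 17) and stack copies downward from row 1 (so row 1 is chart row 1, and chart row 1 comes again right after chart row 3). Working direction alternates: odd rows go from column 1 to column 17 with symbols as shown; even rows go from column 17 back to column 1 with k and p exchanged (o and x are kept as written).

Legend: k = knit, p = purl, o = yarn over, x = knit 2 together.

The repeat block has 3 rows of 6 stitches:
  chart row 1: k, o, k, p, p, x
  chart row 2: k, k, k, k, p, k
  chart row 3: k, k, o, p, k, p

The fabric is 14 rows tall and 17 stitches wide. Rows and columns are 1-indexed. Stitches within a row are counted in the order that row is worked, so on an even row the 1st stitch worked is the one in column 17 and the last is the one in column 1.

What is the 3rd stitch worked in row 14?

For row 14: chart row = ((14-1) mod 3) + 1 = 2; this is a WS (even) row.
Chart row 2 tiled across columns 1-17: k k k k p k k k k k p k k k k k p
WS: work from column 17 back to column 1 (reverse the tiled row), swapping k<->p (o and x unchanged).
Row 14 as worked: k p p p p p k p p p p p k p p p p
The 3rd stitch worked is p.

Stitch:
p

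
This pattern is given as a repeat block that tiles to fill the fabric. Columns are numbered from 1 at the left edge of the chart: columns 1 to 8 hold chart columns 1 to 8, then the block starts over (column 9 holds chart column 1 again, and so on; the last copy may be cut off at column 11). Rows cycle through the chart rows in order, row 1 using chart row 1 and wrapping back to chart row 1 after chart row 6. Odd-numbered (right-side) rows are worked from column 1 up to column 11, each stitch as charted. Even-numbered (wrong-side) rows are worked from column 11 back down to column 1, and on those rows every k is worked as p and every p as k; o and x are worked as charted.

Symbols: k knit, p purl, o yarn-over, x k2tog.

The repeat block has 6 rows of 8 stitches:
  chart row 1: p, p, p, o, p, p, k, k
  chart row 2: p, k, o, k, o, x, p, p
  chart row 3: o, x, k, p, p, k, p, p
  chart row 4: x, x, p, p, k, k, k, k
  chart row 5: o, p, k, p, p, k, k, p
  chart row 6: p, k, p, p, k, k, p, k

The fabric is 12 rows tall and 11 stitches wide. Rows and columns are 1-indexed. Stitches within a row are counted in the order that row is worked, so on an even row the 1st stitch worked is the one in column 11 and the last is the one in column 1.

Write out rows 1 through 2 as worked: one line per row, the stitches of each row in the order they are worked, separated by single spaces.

Rows as worked:
p p p o p p k k p p p
o p k k k x o p o p k

Derivation:
Row 1: chart row 1, RS - tile across columns 1-11 and work as-is.
Row 2: chart row 2, WS - tiled (columns 1-11): p k o k o x p p p k o; work from column 11 back to 1 with k<->p swapped.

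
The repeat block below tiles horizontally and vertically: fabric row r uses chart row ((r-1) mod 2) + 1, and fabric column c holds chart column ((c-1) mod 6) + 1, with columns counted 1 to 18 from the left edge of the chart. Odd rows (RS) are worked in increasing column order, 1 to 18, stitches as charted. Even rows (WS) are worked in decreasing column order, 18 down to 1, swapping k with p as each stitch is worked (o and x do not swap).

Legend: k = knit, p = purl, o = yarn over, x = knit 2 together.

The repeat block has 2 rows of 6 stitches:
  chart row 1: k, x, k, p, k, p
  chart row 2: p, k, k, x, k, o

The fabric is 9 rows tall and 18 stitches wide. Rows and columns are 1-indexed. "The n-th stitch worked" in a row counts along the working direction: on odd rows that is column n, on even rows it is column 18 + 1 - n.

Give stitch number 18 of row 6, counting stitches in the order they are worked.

== STITCH ==
k

Derivation:
Row 6: (6-1) mod 2 = 1, so use chart row 2. Even row -> WS.
Chart row 2 tiled across columns 1-18: p k k x k o p k k x k o p k k x k o
Wrong side: read the tiled row from column 18 down to 1 and exchange k with p (leave o, x).
Row 6 as worked: o p x p p k o p x p p k o p x p p k
Counting 18 along the worked row gives k.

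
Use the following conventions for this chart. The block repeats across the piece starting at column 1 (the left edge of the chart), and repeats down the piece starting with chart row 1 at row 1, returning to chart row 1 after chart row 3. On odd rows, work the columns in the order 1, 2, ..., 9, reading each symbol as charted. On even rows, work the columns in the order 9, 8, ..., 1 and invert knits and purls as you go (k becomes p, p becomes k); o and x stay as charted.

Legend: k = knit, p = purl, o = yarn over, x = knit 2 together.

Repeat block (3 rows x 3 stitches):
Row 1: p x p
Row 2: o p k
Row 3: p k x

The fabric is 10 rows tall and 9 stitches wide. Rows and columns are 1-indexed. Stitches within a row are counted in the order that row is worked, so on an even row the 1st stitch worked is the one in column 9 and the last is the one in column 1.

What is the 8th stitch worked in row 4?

For row 4: chart row = ((4-1) mod 3) + 1 = 1; this is a WS (even) row.
Chart row 1 tiled across columns 1-9: p x p p x p p x p
Wrong side: read the tiled row from column 9 down to 1 and exchange k with p (leave o, x).
Row 4 as worked: k x k k x k k x k
The 8th stitch worked is x.

Stitch:
x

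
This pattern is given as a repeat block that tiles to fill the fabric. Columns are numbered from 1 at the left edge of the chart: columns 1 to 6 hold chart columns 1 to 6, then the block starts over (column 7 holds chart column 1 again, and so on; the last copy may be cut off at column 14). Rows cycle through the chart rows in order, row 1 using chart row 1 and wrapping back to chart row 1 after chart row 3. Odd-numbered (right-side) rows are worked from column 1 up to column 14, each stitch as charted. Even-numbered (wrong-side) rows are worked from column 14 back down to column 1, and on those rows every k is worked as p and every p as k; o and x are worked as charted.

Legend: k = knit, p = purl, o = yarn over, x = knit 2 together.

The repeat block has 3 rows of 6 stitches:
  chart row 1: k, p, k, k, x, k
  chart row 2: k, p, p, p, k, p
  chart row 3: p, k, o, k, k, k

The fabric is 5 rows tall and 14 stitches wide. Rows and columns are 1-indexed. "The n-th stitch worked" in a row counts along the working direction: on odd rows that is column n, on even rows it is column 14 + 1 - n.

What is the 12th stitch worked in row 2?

Row 2: (2-1) mod 3 = 1, so use chart row 2. Even row -> WS.
Chart row 2 tiled across columns 1-14: k p p p k p k p p p k p k p
Wrong side: read the tiled row from column 14 down to 1 and exchange k with p (leave o, x).
Row 2 as worked: k p k p k k k p k p k k k p
Counting 12 along the worked row gives k.

== STITCH ==
k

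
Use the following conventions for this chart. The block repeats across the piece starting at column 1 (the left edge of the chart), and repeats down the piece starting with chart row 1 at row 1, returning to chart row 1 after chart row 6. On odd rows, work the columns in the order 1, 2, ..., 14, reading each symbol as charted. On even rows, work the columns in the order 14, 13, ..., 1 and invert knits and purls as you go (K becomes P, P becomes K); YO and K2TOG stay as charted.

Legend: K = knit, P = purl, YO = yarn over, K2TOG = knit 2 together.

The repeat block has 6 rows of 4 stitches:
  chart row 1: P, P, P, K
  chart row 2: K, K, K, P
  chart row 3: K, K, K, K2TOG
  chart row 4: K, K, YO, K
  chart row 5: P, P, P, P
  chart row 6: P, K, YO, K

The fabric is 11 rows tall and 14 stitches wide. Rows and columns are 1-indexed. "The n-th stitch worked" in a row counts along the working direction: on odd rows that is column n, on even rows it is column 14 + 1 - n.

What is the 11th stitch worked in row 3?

Row 3 uses chart row ((3-1) mod 6)+1 = 3. Row 3 is odd, so RS.
Chart row 3 tiled across columns 1-14: K K K K2TOG K K K K2TOG K K K K2TOG K K
RS row: no reversal, no swap; stitch n worked = column n.
Stitch 11 in working order -> K

== STITCH ==
K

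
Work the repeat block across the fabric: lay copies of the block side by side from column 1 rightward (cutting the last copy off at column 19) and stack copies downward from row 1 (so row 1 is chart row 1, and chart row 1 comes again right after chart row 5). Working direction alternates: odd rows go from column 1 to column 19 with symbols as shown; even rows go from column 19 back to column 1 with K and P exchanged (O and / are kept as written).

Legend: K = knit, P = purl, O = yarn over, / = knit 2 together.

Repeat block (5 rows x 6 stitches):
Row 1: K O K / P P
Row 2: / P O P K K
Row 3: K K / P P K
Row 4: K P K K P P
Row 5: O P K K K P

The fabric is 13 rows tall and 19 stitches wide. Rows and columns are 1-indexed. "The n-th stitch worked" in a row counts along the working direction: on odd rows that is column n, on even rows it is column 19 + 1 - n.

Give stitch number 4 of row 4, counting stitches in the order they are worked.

Row 4: (4-1) mod 5 = 3, so use chart row 4. Even row -> WS.
Chart row 4 tiled across columns 1-19: K P K K P P K P K K P P K P K K P P K
Wrong side: read the tiled row from column 19 down to 1 and exchange K with P (leave O, /).
Row 4 as worked: P K K P P K P K K P P K P K K P P K P
The 4th stitch worked is P.

Stitch:
P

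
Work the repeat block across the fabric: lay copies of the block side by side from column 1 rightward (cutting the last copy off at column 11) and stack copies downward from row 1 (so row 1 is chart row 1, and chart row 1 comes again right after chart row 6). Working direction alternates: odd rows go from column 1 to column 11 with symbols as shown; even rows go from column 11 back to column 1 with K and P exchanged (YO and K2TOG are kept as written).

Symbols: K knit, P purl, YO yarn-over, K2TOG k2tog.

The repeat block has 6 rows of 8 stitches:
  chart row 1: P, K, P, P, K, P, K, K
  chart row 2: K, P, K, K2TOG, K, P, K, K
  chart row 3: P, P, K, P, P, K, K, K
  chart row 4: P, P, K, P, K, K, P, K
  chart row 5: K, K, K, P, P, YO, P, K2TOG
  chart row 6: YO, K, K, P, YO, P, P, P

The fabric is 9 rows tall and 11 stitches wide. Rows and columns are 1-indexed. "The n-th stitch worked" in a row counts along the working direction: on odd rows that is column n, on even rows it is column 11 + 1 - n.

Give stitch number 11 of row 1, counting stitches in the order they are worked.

Row 1: (1-1) mod 6 = 0, so use chart row 1. Odd row -> RS.
Chart row 1 tiled across columns 1-11: P K P P K P K K P K P
RS: work column 1 to column 11, symbols as charted — the tiled row is the row as worked.
The 11th stitch worked is P.

Stitch:
P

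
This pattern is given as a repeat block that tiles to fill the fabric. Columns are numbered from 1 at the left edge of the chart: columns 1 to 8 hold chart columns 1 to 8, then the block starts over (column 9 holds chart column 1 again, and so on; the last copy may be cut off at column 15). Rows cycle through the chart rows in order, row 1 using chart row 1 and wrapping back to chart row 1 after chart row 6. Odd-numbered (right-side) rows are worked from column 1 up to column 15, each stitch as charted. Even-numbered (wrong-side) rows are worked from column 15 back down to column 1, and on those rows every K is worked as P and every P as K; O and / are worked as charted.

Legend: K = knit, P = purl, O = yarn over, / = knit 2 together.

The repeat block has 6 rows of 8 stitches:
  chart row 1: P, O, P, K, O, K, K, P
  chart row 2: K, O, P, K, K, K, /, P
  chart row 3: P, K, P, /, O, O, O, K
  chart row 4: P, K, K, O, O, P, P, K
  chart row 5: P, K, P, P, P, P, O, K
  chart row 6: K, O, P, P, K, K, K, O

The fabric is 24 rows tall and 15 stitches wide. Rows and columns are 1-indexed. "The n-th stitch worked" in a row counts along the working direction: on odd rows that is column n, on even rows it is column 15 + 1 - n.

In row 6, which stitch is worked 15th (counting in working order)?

Row 6 uses chart row ((6-1) mod 6)+1 = 6. Row 6 is even, so WS.
Chart row 6 tiled across columns 1-15: K O P P K K K O K O P P K K K
WS: work from column 15 back to column 1 (reverse the tiled row), swapping K<->P (O and / unchanged).
Row 6 as worked: P P P K K O P O P P P K K O P
Stitch 15 in working order -> P

Result:
P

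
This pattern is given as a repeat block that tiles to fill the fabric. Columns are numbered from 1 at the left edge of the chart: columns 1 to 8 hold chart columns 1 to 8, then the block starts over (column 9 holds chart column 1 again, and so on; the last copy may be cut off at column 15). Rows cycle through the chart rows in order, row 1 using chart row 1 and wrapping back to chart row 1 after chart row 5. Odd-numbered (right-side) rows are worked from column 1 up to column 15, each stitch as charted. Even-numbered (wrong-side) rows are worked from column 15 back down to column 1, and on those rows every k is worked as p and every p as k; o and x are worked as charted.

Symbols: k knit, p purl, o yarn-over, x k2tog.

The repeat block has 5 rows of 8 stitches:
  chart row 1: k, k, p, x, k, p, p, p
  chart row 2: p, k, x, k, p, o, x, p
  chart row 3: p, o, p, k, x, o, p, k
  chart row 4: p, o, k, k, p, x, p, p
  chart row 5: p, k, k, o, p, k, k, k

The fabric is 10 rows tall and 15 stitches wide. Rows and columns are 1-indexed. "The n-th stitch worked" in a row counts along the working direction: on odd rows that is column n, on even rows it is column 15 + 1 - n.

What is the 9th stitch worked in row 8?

Stitch:
k

Derivation:
Row 8 uses chart row ((8-1) mod 5)+1 = 3. Row 8 is even, so WS.
Chart row 3 tiled across columns 1-15: p o p k x o p k p o p k x o p
WS: work from column 15 back to column 1 (reverse the tiled row), swapping k<->p (o and x unchanged).
Row 8 as worked: k o x p k o k p k o x p k o k
Stitch 9 in working order -> k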